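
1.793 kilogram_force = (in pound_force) 3.953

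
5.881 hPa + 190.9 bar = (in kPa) 1.909e+04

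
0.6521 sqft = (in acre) 1.497e-05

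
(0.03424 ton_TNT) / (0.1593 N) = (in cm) 8.993e+10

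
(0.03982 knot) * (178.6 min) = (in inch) 8642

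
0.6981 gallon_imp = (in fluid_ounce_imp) 111.7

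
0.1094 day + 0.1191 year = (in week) 6.226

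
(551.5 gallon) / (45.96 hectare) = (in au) 3.036e-17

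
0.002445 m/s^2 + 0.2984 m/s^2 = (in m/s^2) 0.3008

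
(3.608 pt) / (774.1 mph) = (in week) 6.082e-12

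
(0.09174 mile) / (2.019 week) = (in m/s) 0.0001209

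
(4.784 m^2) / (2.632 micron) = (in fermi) 1.818e+21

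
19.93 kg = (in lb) 43.94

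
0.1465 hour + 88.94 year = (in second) 2.805e+09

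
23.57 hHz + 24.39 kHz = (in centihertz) 2.675e+06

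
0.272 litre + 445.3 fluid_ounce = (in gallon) 3.551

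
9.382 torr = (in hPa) 12.51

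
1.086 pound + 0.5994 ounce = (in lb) 1.123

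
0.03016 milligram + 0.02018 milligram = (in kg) 5.034e-08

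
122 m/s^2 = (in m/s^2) 122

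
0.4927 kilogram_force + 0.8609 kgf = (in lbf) 2.984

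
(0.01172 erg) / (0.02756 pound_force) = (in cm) 9.56e-07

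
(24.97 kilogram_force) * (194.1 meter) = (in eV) 2.967e+23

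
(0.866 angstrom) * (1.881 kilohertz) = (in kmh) 5.864e-07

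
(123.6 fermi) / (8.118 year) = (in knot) 9.385e-22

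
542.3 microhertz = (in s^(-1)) 0.0005423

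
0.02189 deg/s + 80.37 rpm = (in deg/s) 482.2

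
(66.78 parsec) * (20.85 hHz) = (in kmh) 1.547e+22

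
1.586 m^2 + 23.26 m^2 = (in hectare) 0.002485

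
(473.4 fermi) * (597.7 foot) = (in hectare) 8.624e-15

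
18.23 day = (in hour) 437.5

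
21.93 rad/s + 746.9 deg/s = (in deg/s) 2003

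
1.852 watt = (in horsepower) 0.002484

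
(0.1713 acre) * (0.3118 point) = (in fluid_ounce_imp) 2684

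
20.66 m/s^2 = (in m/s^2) 20.66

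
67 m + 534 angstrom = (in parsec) 2.171e-15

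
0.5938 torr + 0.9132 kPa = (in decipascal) 9924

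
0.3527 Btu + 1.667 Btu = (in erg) 2.131e+10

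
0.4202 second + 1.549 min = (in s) 93.36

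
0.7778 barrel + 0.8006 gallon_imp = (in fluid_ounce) 4305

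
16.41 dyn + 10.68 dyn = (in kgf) 2.762e-05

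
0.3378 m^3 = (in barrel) 2.125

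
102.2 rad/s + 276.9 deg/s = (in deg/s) 6133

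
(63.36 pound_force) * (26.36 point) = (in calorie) 0.6264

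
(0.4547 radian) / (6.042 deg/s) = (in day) 4.991e-05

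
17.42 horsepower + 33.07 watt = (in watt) 1.302e+04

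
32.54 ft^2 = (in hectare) 0.0003023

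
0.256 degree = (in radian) 0.004468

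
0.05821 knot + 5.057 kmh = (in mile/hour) 3.209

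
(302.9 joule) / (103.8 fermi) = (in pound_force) 6.56e+14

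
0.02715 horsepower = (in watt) 20.25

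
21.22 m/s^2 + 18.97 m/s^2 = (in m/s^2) 40.19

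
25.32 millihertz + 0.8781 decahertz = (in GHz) 8.806e-09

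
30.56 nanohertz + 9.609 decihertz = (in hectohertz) 0.009609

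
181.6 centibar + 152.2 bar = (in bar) 154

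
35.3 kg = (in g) 3.53e+04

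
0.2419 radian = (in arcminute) 831.6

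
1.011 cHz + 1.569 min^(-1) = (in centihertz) 3.626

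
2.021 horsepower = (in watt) 1507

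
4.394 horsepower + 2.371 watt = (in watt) 3279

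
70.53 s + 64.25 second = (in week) 0.0002229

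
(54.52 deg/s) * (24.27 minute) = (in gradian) 8.821e+04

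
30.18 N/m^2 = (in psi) 0.004377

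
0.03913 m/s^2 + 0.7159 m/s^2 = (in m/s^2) 0.755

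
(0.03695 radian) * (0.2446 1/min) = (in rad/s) 0.0001506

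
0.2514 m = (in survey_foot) 0.8248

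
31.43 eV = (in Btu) 4.773e-21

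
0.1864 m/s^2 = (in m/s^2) 0.1864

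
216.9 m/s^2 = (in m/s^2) 216.9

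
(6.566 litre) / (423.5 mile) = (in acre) 2.381e-12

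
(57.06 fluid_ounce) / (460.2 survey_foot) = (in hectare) 1.203e-09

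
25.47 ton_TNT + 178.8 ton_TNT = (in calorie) 2.043e+11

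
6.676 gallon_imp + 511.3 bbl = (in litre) 8.132e+04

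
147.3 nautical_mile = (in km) 272.8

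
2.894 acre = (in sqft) 1.261e+05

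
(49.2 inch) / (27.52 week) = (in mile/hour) 1.68e-07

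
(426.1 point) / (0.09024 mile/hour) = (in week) 6.161e-06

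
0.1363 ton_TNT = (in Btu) 5.405e+05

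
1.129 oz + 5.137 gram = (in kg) 0.03714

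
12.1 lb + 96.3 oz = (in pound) 18.12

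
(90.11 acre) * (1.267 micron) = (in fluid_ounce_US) 1.562e+04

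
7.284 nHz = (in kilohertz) 7.284e-12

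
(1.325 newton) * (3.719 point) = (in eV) 1.085e+16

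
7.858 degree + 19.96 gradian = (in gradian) 28.69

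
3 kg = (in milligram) 3e+06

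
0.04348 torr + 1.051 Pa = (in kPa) 0.006848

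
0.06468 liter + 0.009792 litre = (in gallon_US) 0.01967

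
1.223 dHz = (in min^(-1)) 7.338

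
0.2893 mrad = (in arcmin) 0.9945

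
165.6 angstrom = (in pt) 4.694e-05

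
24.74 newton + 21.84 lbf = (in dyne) 1.219e+07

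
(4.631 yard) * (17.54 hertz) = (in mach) 0.2181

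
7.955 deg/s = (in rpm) 1.326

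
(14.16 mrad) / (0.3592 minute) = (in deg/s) 0.03764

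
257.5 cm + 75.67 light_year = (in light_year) 75.67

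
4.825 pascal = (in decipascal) 48.25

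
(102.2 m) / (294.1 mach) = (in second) 0.001021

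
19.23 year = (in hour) 1.685e+05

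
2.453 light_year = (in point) 6.578e+19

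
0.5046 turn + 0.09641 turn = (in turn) 0.601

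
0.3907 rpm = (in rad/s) 0.04091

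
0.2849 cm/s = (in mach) 8.367e-06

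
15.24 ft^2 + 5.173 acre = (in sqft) 2.254e+05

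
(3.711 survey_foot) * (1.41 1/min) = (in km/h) 0.09569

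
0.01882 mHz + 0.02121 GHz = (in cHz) 2.121e+09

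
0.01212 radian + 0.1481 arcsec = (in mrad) 12.12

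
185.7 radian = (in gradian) 1.182e+04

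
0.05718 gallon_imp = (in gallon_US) 0.06867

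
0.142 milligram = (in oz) 5.009e-06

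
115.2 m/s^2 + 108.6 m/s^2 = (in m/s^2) 223.8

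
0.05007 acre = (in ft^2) 2181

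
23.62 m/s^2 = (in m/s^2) 23.62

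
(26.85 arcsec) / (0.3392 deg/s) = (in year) 6.972e-10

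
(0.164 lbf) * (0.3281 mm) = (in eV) 1.494e+15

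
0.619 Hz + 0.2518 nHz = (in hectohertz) 0.00619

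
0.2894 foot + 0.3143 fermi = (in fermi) 8.821e+13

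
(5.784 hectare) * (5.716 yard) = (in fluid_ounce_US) 1.022e+10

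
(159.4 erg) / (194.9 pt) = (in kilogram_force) 2.364e-05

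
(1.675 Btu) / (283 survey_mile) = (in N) 0.00388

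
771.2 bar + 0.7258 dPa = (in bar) 771.2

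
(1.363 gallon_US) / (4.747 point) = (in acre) 0.0007613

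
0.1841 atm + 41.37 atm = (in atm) 41.55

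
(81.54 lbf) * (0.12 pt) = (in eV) 9.584e+16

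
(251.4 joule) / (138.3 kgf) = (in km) 0.0001854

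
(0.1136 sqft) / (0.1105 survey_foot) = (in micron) 3.134e+05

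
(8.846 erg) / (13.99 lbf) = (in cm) 1.421e-06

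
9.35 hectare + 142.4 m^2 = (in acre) 23.14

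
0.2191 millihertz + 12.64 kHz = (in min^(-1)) 7.584e+05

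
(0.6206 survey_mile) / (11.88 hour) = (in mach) 6.858e-05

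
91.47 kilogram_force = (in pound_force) 201.7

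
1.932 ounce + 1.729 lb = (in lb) 1.85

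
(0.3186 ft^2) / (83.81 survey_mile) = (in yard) 2.4e-07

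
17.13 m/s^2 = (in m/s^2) 17.13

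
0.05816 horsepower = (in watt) 43.37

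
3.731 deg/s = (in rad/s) 0.06512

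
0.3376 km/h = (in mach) 0.0002754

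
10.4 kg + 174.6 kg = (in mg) 1.85e+08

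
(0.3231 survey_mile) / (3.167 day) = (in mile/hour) 0.004251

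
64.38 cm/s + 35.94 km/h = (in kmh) 38.26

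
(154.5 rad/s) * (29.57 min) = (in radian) 2.741e+05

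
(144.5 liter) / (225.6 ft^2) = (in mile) 4.284e-06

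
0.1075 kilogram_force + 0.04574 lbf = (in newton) 1.258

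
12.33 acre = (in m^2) 4.99e+04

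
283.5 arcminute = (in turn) 0.01313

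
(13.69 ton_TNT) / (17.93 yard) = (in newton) 3.494e+09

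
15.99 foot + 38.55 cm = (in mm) 5259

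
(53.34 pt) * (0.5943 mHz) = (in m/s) 1.118e-05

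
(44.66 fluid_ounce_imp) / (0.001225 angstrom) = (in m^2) 1.036e+10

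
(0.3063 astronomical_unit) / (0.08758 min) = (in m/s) 8.72e+09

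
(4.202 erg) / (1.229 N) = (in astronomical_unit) 2.285e-18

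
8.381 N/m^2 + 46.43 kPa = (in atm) 0.4583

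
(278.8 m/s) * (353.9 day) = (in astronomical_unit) 0.05699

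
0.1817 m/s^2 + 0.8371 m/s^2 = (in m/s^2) 1.019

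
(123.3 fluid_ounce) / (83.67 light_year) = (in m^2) 4.607e-21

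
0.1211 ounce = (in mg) 3433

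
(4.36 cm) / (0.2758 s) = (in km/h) 0.5691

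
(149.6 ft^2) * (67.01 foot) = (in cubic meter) 283.9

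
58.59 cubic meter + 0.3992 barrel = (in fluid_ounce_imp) 2.064e+06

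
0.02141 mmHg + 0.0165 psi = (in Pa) 116.6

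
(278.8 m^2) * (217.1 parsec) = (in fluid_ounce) 6.315e+25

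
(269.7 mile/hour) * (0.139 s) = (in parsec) 5.431e-16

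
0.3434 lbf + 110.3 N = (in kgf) 11.4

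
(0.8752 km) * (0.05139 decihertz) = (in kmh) 16.19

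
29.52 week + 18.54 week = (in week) 48.06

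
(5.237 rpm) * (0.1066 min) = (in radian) 3.508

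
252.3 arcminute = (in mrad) 73.39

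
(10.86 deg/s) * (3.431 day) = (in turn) 8943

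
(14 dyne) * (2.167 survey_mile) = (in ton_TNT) 1.167e-10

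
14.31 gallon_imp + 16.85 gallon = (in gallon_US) 34.04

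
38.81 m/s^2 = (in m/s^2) 38.81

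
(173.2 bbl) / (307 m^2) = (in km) 8.97e-05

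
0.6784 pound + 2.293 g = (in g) 310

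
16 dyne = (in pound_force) 3.597e-05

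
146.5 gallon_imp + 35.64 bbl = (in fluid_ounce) 2.141e+05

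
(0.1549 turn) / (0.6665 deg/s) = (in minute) 1.394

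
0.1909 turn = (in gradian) 76.36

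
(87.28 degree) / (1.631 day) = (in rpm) 0.0001032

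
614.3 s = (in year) 1.948e-05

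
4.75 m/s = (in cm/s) 475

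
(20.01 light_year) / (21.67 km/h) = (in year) 9.973e+08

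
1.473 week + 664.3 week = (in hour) 1.118e+05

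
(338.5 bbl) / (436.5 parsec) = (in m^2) 3.996e-18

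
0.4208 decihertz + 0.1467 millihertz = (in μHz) 4.223e+04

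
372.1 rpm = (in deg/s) 2233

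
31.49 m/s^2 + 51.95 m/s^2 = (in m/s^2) 83.44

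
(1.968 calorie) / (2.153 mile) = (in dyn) 237.6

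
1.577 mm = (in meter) 0.001577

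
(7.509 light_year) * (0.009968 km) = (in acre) 1.75e+14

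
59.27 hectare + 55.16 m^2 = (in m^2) 5.928e+05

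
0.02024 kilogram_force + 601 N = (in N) 601.2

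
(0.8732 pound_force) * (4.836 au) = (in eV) 1.754e+31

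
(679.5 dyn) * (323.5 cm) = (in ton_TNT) 5.254e-12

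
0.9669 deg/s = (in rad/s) 0.01688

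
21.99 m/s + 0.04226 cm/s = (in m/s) 21.99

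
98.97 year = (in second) 3.121e+09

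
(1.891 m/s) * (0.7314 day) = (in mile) 74.25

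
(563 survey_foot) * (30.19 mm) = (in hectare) 0.0005181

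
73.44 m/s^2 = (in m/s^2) 73.44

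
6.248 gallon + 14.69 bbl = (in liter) 2359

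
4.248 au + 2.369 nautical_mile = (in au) 4.248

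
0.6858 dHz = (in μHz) 6.858e+04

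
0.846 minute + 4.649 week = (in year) 0.08916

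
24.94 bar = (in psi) 361.7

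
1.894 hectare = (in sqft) 2.039e+05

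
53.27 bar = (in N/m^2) 5.327e+06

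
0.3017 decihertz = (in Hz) 0.03017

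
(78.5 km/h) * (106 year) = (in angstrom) 7.289e+20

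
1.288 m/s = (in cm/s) 128.8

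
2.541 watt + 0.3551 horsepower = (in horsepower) 0.3585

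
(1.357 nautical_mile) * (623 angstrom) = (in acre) 3.869e-08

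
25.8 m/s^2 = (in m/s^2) 25.8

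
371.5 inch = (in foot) 30.96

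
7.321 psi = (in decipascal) 5.048e+05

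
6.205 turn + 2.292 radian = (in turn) 6.57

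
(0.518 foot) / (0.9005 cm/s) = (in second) 17.53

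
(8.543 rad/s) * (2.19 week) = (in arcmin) 3.89e+10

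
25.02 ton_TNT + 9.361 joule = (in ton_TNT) 25.02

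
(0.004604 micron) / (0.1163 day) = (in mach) 1.346e-15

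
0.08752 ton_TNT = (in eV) 2.286e+27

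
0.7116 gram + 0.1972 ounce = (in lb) 0.01389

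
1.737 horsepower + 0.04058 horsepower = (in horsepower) 1.778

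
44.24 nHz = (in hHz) 4.424e-10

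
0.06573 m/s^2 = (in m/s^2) 0.06573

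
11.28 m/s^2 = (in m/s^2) 11.28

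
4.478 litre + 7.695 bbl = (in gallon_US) 324.4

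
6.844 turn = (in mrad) 4.3e+04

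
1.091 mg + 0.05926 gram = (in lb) 0.0001331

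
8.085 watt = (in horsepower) 0.01084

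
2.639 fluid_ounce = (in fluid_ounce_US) 2.639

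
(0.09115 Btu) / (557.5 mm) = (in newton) 172.5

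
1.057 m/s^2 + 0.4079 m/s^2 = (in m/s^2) 1.465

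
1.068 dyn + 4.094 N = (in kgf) 0.4175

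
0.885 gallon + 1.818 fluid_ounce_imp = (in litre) 3.402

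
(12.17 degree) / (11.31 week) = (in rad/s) 3.105e-08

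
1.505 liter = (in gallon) 0.3976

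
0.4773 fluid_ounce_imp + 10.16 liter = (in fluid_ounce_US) 344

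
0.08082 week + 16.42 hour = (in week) 0.1786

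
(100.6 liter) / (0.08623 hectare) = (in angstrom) 1.167e+06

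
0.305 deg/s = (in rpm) 0.05083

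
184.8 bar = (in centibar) 1.848e+04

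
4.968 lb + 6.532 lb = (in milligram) 5.216e+06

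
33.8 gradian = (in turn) 0.0845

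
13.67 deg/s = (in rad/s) 0.2386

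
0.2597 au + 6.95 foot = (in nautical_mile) 2.098e+07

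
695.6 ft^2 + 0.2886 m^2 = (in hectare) 0.006491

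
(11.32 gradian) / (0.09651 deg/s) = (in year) 3.347e-06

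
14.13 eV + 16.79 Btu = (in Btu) 16.79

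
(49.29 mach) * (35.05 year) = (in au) 124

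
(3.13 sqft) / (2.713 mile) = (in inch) 0.002622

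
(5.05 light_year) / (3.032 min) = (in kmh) 9.454e+14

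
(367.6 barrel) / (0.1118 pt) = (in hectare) 148.2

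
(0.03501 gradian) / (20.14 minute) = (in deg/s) 2.607e-05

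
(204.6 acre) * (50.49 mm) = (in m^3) 4.181e+04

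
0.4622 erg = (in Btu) 4.381e-11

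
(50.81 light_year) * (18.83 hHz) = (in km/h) 3.259e+21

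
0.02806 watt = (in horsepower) 3.763e-05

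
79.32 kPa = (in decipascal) 7.932e+05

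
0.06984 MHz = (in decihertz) 6.984e+05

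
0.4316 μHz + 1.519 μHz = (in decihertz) 1.951e-05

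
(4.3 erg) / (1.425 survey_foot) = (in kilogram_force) 1.01e-07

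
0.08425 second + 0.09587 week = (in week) 0.09587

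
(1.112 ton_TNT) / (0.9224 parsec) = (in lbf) 3.675e-08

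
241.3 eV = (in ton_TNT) 9.24e-27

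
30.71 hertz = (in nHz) 3.071e+10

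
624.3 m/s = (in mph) 1397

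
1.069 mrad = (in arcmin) 3.675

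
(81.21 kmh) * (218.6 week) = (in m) 2.982e+09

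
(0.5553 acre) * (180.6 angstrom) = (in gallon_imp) 0.008927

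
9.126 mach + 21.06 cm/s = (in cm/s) 3.108e+05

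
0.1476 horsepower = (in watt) 110.1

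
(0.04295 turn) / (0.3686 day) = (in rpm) 8.092e-05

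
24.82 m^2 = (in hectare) 0.002482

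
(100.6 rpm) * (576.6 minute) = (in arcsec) 7.518e+10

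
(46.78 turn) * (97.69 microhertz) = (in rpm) 0.2742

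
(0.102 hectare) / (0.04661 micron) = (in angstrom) 2.188e+20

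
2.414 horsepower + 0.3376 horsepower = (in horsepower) 2.752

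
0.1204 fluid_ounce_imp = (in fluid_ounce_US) 0.1157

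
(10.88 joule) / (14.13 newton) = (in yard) 0.8421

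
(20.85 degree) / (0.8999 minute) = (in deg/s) 0.3862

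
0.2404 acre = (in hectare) 0.09729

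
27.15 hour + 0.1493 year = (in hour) 1335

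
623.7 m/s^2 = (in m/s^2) 623.7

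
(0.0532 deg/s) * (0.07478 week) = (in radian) 41.99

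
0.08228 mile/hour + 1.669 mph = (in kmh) 2.818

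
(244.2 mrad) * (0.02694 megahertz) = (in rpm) 6.282e+04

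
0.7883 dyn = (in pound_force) 1.772e-06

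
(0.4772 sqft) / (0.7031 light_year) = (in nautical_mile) 3.599e-21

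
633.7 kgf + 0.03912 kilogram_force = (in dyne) 6.215e+08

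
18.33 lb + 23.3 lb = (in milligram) 1.888e+07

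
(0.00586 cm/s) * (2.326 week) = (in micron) 8.244e+07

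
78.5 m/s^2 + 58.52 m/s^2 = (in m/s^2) 137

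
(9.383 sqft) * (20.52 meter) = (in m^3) 17.89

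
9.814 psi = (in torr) 507.5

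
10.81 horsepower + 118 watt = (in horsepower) 10.97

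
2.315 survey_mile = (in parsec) 1.207e-13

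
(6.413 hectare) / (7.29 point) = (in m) 2.494e+07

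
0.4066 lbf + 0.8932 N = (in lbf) 0.6074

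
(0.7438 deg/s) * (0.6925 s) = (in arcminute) 30.9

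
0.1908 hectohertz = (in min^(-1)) 1145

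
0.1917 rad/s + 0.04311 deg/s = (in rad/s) 0.1925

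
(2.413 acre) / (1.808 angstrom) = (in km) 5.401e+10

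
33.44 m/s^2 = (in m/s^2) 33.44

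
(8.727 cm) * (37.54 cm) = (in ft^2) 0.3526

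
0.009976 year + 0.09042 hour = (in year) 0.009986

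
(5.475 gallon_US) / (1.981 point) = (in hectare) 0.002966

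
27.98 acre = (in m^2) 1.132e+05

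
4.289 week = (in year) 0.08225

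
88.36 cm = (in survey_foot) 2.899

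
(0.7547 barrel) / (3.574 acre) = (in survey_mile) 5.155e-09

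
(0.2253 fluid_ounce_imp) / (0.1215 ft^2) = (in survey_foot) 0.001861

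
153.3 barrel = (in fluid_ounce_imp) 8.578e+05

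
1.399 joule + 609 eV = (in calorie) 0.3344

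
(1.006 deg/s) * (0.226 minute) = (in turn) 0.03789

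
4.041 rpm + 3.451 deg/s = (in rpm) 4.616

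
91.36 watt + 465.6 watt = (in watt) 557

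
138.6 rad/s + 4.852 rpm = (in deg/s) 7970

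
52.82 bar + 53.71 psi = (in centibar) 5652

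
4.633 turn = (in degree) 1668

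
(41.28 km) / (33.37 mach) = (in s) 3.633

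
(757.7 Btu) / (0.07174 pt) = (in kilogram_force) 3.221e+09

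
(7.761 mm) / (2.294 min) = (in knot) 0.0001096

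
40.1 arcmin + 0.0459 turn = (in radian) 0.3001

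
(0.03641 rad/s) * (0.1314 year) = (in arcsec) 3.112e+10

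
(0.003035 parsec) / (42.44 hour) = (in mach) 1.8e+06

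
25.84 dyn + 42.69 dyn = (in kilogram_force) 6.988e-05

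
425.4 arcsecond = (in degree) 0.1182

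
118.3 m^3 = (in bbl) 744.1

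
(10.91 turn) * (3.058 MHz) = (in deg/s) 1.201e+10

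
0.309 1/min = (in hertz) 0.00515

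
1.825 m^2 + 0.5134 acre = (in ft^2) 2.238e+04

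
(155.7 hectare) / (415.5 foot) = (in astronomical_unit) 8.218e-08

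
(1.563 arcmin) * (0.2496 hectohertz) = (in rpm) 0.1084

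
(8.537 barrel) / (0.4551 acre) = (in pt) 2.089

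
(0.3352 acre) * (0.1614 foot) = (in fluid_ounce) 2.257e+06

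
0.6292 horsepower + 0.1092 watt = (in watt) 469.3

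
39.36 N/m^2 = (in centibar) 0.03936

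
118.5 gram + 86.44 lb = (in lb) 86.7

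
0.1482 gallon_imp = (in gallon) 0.178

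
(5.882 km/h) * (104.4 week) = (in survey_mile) 6.41e+04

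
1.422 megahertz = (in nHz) 1.422e+15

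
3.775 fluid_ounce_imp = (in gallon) 0.02833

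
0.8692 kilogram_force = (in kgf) 0.8692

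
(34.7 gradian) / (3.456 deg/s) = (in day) 0.0001046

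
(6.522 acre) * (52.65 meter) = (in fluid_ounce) 4.699e+10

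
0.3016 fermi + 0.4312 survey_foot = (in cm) 13.14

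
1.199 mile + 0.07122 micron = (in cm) 1.93e+05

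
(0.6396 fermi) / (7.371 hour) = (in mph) 5.392e-20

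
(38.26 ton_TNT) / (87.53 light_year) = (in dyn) 0.01933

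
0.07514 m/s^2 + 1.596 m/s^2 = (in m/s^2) 1.671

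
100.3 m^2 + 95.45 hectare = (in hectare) 95.46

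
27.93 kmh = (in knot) 15.08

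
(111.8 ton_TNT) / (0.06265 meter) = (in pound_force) 1.679e+12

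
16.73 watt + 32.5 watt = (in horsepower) 0.06602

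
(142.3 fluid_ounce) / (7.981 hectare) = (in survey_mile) 3.276e-11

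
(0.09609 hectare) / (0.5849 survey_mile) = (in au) 6.824e-12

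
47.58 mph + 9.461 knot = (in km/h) 94.09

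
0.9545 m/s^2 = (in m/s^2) 0.9545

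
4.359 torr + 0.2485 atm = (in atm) 0.2542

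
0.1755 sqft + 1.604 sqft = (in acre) 4.085e-05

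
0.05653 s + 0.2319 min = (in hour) 0.003881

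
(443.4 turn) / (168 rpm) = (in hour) 0.04399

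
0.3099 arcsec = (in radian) 1.502e-06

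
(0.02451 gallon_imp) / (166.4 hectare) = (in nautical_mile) 3.616e-14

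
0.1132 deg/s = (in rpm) 0.01887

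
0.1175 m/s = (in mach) 0.0003451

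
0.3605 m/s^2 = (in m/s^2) 0.3605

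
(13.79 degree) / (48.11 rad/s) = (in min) 8.338e-05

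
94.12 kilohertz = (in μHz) 9.412e+10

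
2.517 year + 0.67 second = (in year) 2.517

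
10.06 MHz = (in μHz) 1.006e+13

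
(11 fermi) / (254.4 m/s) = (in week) 7.149e-23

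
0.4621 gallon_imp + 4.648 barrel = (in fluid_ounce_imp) 2.608e+04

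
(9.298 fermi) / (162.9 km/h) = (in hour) 5.708e-20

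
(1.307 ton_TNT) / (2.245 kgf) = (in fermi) 2.484e+23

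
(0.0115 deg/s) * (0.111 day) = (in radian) 1.925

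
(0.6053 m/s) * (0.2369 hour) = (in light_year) 5.456e-14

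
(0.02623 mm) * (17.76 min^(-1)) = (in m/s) 7.764e-06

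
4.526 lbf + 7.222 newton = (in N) 27.35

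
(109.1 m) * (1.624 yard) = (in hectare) 0.0162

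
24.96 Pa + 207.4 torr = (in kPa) 27.68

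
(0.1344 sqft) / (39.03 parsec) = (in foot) 3.401e-20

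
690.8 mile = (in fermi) 1.112e+21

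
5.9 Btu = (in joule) 6225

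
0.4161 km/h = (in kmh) 0.4161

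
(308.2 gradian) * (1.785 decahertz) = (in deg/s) 4951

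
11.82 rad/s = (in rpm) 112.9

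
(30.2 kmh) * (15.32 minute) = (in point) 2.186e+07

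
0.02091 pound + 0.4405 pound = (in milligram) 2.093e+05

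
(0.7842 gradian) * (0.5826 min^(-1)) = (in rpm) 0.001142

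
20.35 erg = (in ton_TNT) 4.864e-16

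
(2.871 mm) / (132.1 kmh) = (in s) 7.824e-05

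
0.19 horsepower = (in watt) 141.7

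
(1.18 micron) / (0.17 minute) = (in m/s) 1.157e-07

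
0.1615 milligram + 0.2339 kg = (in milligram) 2.339e+05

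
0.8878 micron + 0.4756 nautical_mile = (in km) 0.8808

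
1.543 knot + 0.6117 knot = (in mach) 0.003255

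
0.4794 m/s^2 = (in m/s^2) 0.4794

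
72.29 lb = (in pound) 72.29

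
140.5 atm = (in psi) 2065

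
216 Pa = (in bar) 0.00216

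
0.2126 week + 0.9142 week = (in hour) 189.3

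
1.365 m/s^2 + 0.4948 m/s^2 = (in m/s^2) 1.86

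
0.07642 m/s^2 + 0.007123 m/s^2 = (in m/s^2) 0.08354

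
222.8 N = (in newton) 222.8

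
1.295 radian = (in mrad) 1295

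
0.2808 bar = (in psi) 4.073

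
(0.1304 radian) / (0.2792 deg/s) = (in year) 8.486e-07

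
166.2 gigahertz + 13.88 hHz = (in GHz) 166.2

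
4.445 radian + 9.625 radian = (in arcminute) 4.837e+04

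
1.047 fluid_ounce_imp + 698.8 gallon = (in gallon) 698.8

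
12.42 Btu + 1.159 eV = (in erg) 1.31e+11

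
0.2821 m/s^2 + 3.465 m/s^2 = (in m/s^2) 3.747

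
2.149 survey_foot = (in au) 4.379e-12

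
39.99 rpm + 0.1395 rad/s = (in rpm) 41.32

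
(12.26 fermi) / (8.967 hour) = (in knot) 7.382e-19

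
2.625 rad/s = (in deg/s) 150.4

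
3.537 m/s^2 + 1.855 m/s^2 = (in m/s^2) 5.392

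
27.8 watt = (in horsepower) 0.03728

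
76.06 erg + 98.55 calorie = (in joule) 412.3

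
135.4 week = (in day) 947.8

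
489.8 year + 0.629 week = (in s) 1.545e+10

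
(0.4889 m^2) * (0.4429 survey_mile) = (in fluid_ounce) 1.178e+07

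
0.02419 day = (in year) 6.627e-05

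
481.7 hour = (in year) 0.05499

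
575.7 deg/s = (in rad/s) 10.05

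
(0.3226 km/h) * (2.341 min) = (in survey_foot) 41.3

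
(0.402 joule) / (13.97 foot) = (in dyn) 9441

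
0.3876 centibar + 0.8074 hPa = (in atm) 0.004622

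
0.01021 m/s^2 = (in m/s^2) 0.01021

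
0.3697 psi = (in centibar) 2.549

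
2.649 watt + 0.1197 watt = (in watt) 2.769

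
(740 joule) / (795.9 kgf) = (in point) 268.8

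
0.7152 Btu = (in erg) 7.546e+09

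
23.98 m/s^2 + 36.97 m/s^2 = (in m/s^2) 60.95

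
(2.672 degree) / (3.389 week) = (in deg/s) 1.304e-06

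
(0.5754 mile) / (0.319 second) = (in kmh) 1.045e+04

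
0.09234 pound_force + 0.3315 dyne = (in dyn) 4.108e+04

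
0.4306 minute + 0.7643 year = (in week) 39.85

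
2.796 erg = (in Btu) 2.65e-10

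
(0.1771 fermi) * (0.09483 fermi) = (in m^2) 1.679e-32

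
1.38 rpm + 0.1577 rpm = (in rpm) 1.538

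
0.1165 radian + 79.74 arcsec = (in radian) 0.1169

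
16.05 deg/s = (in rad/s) 0.2801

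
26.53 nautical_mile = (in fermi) 4.913e+19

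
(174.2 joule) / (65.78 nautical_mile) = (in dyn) 143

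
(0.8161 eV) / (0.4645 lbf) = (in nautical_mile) 3.417e-23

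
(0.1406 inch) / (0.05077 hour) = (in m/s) 1.954e-05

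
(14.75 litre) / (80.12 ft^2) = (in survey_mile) 1.231e-06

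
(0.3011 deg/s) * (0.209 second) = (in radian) 0.001098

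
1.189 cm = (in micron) 1.189e+04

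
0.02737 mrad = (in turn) 4.356e-06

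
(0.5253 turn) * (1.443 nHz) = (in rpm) 4.548e-08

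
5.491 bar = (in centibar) 549.1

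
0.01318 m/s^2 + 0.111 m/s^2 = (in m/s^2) 0.1242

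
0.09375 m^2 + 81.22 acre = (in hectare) 32.87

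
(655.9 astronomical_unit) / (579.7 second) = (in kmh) 6.093e+11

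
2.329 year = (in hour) 2.04e+04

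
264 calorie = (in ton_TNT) 2.64e-07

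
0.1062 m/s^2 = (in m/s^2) 0.1062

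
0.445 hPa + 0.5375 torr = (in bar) 0.001162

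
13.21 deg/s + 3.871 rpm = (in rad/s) 0.6359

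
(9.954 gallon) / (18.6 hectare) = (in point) 0.0005742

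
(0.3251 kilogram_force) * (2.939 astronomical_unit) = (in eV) 8.749e+30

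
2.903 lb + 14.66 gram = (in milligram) 1.331e+06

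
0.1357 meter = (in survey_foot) 0.4452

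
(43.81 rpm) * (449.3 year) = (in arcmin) 2.235e+14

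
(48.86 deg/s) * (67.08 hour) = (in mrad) 2.059e+08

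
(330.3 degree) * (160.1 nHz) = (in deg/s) 5.288e-05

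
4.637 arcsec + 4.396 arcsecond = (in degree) 0.002509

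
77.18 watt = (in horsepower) 0.1035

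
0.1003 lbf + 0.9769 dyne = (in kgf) 0.0455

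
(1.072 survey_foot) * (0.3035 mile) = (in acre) 0.03944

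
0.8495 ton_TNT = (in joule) 3.554e+09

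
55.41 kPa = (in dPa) 5.541e+05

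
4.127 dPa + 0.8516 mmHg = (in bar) 0.00114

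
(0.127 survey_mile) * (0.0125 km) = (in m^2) 2555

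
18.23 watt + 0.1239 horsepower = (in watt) 110.6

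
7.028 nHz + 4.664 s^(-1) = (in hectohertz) 0.04664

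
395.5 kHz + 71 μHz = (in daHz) 3.955e+04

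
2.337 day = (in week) 0.3339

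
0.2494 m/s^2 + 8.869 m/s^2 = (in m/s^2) 9.118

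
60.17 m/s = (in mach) 0.1767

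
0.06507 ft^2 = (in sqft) 0.06507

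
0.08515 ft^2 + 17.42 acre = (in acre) 17.42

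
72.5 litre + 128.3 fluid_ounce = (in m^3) 0.07629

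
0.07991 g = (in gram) 0.07991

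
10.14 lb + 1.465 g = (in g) 4601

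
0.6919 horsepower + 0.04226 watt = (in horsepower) 0.692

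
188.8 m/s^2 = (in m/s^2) 188.8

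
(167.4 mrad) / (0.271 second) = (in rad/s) 0.6177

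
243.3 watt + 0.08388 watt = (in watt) 243.4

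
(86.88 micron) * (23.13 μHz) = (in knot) 3.906e-09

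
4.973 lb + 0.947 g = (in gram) 2257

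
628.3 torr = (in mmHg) 628.3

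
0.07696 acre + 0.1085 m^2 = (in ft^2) 3354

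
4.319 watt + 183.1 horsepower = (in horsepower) 183.1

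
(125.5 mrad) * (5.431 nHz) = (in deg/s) 3.905e-08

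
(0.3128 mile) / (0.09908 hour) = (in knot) 2.743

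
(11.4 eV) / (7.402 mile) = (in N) 1.533e-22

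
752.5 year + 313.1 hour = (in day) 2.747e+05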